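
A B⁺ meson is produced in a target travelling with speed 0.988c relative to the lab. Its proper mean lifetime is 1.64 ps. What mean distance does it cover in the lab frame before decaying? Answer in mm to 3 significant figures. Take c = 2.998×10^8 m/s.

d ≈ 3.15 mm

γ = 1/√(1 − 0.988²) = 6.4744
Dilated lifetime: Δt = γτ₀ = 6.4744 × 1.64 ps = 10.618 ps
d = vΔt = 0.988c × 10.618 ps = 2.9620×10^8 m/s × 1.0618×10^-11 s = 3.15 mm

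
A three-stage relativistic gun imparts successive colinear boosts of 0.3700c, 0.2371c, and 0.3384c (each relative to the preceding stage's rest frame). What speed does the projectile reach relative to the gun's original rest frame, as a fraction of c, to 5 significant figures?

u ≈ 0.75411c

Compose boost 2: (0.2371 + 0.3700)/(1 + 0.2371×0.3700) = 0.60710/1.087727 = 0.5581364
Compose boost 3: (0.3384 + 0.5581364)/(1 + 0.3384×0.5581364) = 0.8965364/1.188873 = 0.75411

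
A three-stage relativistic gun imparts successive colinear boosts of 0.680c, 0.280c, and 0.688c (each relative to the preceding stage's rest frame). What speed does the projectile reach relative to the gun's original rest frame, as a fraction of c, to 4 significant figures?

u ≈ 0.9612c

Compose boost 2: (0.280 + 0.680)/(1 + 0.280×0.680) = 0.9600/1.19040 = 0.806452
Compose boost 3: (0.688 + 0.806452)/(1 + 0.688×0.806452) = 1.49445/1.55484 = 0.9612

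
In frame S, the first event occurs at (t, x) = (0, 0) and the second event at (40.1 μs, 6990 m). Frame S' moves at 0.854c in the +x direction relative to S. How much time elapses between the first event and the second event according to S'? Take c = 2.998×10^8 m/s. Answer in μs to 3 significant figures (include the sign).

Δt' ≈ 38.8 μs

γ = 1/√(1 − 0.854²) = 1.9221
Δt' = γ(Δt − vΔx/c²) = 1.9221 × (40.1 μs − 0.854×6990 m / (2.998×10^8 m/s))
= 1.9221 × (20.189 μs) = 38.8 μs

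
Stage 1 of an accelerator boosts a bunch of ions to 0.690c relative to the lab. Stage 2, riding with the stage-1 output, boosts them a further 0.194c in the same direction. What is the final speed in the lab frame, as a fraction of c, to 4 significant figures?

Compose boost 2: (0.194 + 0.690)/(1 + 0.194×0.690) = 0.8840/1.13386 = 0.7796

u ≈ 0.7796c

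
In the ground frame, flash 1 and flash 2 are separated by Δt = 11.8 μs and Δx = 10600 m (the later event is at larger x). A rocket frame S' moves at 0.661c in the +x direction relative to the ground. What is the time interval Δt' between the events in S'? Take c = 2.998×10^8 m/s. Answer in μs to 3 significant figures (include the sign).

Δt' ≈ -15.4 μs

γ = 1/√(1 − 0.661²) = 1.3326
Δt' = γ(Δt − vΔx/c²) = 1.3326 × (11.8 μs − 0.661×10600 m / (2.998×10^8 m/s))
= 1.3326 × (-11.571 μs) = -15.4 μs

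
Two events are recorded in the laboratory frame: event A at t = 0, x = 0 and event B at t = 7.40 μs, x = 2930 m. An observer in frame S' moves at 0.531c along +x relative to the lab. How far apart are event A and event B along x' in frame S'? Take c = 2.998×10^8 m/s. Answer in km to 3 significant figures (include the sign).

γ = 1/√(1 − 0.531²) = 1.1801
Δx' = γ(Δx − vΔt) = 1.1801 × (2930 m − 0.531×(2.998×10^8 m/s)×7.40×10^-6 s)
= 1.1801 × (1752.0 m) = 2.07 km

Δx' ≈ 2.07 km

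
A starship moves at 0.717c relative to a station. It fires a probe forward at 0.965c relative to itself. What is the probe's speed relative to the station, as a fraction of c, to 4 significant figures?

Relativistic velocity addition: u = (u' + v)/(1 + u'v/c²)
= (0.965 + 0.717)/(1 + 0.965×0.717) = 1.682/1.69190 = 0.9941

u ≈ 0.9941c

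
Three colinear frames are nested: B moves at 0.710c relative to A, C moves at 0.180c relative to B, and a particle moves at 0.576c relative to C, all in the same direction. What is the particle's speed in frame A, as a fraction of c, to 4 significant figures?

Compose boost 2: (0.180 + 0.710)/(1 + 0.180×0.710) = 0.8900/1.12780 = 0.789147
Compose boost 3: (0.576 + 0.789147)/(1 + 0.576×0.789147) = 1.36515/1.45455 = 0.9385

u ≈ 0.9385c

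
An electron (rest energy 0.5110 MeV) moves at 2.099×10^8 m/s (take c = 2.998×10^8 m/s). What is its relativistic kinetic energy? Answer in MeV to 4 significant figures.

K ≈ 0.2047 MeV

β = v/c = 2.099×10^8 / 2.998×10^8 = 0.700133
γ = 1/√(1 − 0.700133²) = 1.40054
K = (γ − 1)m₀c² = (1.40054 − 1) × 0.5110 MeV = 0.400537 × 0.5110 MeV = 0.2047 MeV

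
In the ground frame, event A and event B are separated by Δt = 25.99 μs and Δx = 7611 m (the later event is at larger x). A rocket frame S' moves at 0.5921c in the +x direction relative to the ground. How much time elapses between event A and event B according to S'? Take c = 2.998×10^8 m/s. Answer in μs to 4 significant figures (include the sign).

Δt' ≈ 13.60 μs

γ = 1/√(1 − 0.5921²) = 1.24090
Δt' = γ(Δt − vΔx/c²) = 1.24090 × (25.99 μs − 0.5921×7611 m / (2.998×10^8 m/s))
= 1.24090 × (10.9584 μs) = 13.60 μs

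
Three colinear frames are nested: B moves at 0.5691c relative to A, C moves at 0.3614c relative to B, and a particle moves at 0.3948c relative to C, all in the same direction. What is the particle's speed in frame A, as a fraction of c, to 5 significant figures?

Compose boost 2: (0.3614 + 0.5691)/(1 + 0.3614×0.5691) = 0.93050/1.205673 = 0.7717683
Compose boost 3: (0.3948 + 0.7717683)/(1 + 0.3948×0.7717683) = 1.166568/1.304694 = 0.89413

u ≈ 0.89413c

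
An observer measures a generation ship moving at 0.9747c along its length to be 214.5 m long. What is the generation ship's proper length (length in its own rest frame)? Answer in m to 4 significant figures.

γ = 1/√(1 − 0.9747²) = 4.47393
L₀ = γL = 4.47393 × 214.5 = 959.7 m

L₀ ≈ 959.7 m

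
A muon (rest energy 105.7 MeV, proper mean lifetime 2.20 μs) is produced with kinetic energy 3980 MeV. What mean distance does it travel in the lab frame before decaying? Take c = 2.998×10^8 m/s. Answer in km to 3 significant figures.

γ = 1 + K/(m₀c²) = 1 + 3980/105.7 = 38.654
β = √(1 − 1/γ²) = 0.99967
Dilated lifetime: γτ₀ = 38.654 × 2.20 μs = 85.038 μs
d = βc·γτ₀ = 0.99967 × (2.998×10^8 m/s) × 8.5038×10^-5 s = 25.5 km

d ≈ 25.5 km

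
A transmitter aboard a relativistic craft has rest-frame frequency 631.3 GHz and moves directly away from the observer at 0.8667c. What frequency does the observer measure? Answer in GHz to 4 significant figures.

Relativistic Doppler: f_obs = f_src √((1−β)/(1+β))
= 631.3 × √(0.133300/1.86670) = 631.3 × 0.267225 = 168.7 GHz

f_obs ≈ 168.7 GHz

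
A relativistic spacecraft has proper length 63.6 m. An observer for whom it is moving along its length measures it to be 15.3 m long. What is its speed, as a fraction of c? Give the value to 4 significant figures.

γ = L₀/L = 63.6/15.3 = 4.15686
β = √(1 − 1/γ²) = 0.9706

β ≈ 0.9706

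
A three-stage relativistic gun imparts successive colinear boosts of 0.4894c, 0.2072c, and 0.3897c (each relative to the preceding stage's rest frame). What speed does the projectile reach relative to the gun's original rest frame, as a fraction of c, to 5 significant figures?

Compose boost 2: (0.2072 + 0.4894)/(1 + 0.2072×0.4894) = 0.69660/1.101404 = 0.6324657
Compose boost 3: (0.3897 + 0.6324657)/(1 + 0.3897×0.6324657) = 1.022166/1.246472 = 0.82005

u ≈ 0.82005c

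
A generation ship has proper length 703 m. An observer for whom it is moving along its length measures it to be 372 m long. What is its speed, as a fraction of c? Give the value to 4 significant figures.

γ = L₀/L = 703/372 = 1.88978
β = √(1 − 1/γ²) = 0.8485

β ≈ 0.8485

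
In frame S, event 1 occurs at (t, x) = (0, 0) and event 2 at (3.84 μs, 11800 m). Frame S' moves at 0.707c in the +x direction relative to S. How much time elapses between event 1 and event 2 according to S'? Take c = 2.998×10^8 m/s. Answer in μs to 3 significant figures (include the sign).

γ = 1/√(1 − 0.707²) = 1.4140
Δt' = γ(Δt − vΔx/c²) = 1.4140 × (3.84 μs − 0.707×11800 m / (2.998×10^8 m/s))
= 1.4140 × (-23.987 μs) = -33.9 μs

Δt' ≈ -33.9 μs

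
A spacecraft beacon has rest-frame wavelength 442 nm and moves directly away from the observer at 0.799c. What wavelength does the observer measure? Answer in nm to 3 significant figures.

λ_obs ≈ 1320 nm

Relativistic Doppler: λ_obs = λ_src √((1+β)/(1−β))
= 442 × √(1.7990/0.20100) = 442 × 2.9917 = 1320 nm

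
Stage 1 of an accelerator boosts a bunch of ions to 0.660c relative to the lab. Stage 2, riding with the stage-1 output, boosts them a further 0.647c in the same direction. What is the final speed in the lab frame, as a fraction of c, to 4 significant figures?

Compose boost 2: (0.647 + 0.660)/(1 + 0.647×0.660) = 1.307/1.42702 = 0.9159

u ≈ 0.9159c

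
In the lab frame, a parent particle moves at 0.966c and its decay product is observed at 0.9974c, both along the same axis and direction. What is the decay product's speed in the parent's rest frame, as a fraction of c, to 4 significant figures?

Inverse velocity addition: u' = (u − v)/(1 − uv/c²)
= (0.9974 − 0.966)/(1 − 0.9974×0.966) = 0.03140/0.0365116 = 0.8600

u' ≈ 0.8600c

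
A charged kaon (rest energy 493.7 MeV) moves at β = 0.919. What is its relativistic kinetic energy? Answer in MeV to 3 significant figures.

K ≈ 759 MeV

γ = 1/√(1 − 0.919²) = 2.5364
K = (γ − 1)m₀c² = (2.5364 − 1) × 493.7 MeV = 1.5364 × 493.7 MeV = 759 MeV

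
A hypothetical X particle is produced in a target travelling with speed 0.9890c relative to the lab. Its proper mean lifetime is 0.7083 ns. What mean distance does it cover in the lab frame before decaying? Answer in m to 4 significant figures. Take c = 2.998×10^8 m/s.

d ≈ 1.420 m

γ = 1/√(1 − 0.9890²) = 6.76062
Dilated lifetime: Δt = γτ₀ = 6.76062 × 0.7083 ns = 4.78854 ns
d = vΔt = 0.9890c × 4.78854 ns = 2.96502×10^8 m/s × 4.78854×10^-9 s = 1.420 m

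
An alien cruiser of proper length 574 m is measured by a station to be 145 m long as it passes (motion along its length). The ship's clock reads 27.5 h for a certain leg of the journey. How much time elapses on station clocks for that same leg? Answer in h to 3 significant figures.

Δt ≈ 109 h

Length contraction ⇒ γ = L₀/L = 574/145 = 3.9586
Time dilation: Δt = γτ₀ = 3.9586 × 27.5 h = 109 h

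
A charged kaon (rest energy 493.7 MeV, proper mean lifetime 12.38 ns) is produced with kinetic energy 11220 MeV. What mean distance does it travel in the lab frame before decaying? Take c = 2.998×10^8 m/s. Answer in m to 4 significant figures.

d ≈ 87.98 m

γ = 1 + K/(m₀c²) = 1 + 11220/493.7 = 23.7264
β = √(1 − 1/γ²) = 0.999111
Dilated lifetime: γτ₀ = 23.7264 × 12.38 ns = 293.732 ns
d = βc·γτ₀ = 0.999111 × (2.998×10^8 m/s) × 2.93732×10^-7 s = 87.98 m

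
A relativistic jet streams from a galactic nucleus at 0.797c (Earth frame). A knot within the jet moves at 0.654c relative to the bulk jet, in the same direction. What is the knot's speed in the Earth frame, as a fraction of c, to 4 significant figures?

u ≈ 0.9538c

Relativistic velocity addition: u = (u' + v)/(1 + u'v/c²)
= (0.654 + 0.797)/(1 + 0.654×0.797) = 1.451/1.52124 = 0.9538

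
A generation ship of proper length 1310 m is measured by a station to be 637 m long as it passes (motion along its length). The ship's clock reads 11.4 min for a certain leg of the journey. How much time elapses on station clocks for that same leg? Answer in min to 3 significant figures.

Length contraction ⇒ γ = L₀/L = 1310/637 = 2.0565
Time dilation: Δt = γτ₀ = 2.0565 × 11.4 min = 23.4 min

Δt ≈ 23.4 min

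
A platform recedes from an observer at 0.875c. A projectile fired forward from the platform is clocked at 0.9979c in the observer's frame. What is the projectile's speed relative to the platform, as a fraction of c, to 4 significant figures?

Inverse velocity addition: u' = (u − v)/(1 − uv/c²)
= (0.9979 − 0.875)/(1 − 0.9979×0.875) = 0.1229/0.126837 = 0.9690

u' ≈ 0.9690c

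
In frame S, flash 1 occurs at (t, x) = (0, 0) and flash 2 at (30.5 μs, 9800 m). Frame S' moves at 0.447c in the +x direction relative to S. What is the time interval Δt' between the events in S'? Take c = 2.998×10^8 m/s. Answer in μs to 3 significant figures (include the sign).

Δt' ≈ 17.8 μs

γ = 1/√(1 − 0.447²) = 1.1179
Δt' = γ(Δt − vΔx/c²) = 1.1179 × (30.5 μs − 0.447×9800 m / (2.998×10^8 m/s))
= 1.1179 × (15.888 μs) = 17.8 μs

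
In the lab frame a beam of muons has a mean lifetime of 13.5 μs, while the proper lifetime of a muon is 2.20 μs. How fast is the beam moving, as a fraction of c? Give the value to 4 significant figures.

γ = Δt/τ₀ = 13.5/2.20 = 6.13636
β = √(1 − 1/γ²) = √(1 − 1/6.13636²) = 0.9866

β ≈ 0.9866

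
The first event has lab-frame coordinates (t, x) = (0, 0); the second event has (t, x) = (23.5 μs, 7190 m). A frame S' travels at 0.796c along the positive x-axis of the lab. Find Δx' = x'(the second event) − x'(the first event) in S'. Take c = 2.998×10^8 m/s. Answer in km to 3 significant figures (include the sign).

γ = 1/√(1 − 0.796²) = 1.6521
Δx' = γ(Δx − vΔt) = 1.6521 × (7190 m − 0.796×(2.998×10^8 m/s)×23.5×10^-6 s)
= 1.6521 × (1581.9 m) = 2.61 km

Δx' ≈ 2.61 km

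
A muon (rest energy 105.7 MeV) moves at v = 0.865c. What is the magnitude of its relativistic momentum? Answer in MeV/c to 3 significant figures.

p ≈ 182 MeV/c

γ = 1/√(1 − 0.865²) = 1.9929
p = γβm₀c = 1.9929 × 0.865 × 105.7 MeV/c = 182 MeV/c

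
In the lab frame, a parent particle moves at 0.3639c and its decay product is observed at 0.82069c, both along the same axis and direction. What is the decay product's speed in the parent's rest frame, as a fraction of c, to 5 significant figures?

u' ≈ 0.65130c

Inverse velocity addition: u' = (u − v)/(1 − uv/c²)
= (0.82069 − 0.3639)/(1 − 0.82069×0.3639) = 0.45679/0.7013509 = 0.65130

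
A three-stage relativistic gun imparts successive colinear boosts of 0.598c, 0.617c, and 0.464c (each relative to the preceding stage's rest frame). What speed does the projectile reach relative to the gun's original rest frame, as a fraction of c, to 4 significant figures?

Compose boost 2: (0.617 + 0.598)/(1 + 0.617×0.598) = 1.215/1.36897 = 0.887531
Compose boost 3: (0.464 + 0.887531)/(1 + 0.464×0.887531) = 1.35153/1.41181 = 0.9573

u ≈ 0.9573c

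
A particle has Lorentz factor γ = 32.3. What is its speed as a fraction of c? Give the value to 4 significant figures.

β = √(1 − 1/γ²) = √(1 − 1/32.3²) = √(0.999041) = 0.9995

β ≈ 0.9995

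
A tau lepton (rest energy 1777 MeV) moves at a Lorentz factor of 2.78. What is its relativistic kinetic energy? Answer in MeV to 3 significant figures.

K ≈ 3160 MeV

γ = 2.78 (given)
K = (γ − 1)m₀c² = (2.78 − 1) × 1777 MeV = 1.7800 × 1777 MeV = 3160 MeV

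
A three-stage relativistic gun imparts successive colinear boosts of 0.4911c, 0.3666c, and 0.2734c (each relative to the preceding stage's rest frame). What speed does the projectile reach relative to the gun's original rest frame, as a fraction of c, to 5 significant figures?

u ≈ 0.83443c

Compose boost 2: (0.3666 + 0.4911)/(1 + 0.3666×0.4911) = 0.85770/1.180037 = 0.7268415
Compose boost 3: (0.2734 + 0.7268415)/(1 + 0.2734×0.7268415) = 1.000241/1.198718 = 0.83443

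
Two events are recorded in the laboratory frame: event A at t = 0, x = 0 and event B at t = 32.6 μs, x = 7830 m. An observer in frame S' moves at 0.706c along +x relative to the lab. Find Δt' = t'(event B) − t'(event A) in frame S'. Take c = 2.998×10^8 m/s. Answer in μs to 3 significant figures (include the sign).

γ = 1/√(1 − 0.706²) = 1.4120
Δt' = γ(Δt − vΔx/c²) = 1.4120 × (32.6 μs − 0.706×7830 m / (2.998×10^8 m/s))
= 1.4120 × (14.161 μs) = 20.0 μs

Δt' ≈ 20.0 μs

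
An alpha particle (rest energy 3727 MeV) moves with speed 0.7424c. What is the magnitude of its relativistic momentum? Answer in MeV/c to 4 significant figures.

γ = 1/√(1 − 0.7424²) = 1.49263
p = γβm₀c = 1.49263 × 0.7424 × 3727 MeV/c = 4130 MeV/c

p ≈ 4130 MeV/c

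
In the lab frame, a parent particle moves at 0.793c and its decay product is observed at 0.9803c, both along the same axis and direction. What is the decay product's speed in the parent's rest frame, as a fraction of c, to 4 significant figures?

u' ≈ 0.8413c

Inverse velocity addition: u' = (u − v)/(1 − uv/c²)
= (0.9803 − 0.793)/(1 − 0.9803×0.793) = 0.1873/0.222622 = 0.8413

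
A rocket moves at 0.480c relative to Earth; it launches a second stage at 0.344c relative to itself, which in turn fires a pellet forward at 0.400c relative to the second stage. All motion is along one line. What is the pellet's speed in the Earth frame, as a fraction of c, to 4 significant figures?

u ≈ 0.8631c

Compose boost 2: (0.344 + 0.480)/(1 + 0.344×0.480) = 0.8240/1.16512 = 0.707223
Compose boost 3: (0.400 + 0.707223)/(1 + 0.400×0.707223) = 1.10722/1.28289 = 0.8631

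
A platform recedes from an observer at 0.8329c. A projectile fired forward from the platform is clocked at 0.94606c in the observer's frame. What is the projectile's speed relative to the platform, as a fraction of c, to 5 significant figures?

Inverse velocity addition: u' = (u − v)/(1 − uv/c²)
= (0.94606 − 0.8329)/(1 − 0.94606×0.8329) = 0.11316/0.2120266 = 0.53371

u' ≈ 0.53371c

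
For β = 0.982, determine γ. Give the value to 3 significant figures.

γ = 1/√(1 − β²) = 1/√(1 − 0.982²) = 1/√(0.035676) = 5.29

γ ≈ 5.29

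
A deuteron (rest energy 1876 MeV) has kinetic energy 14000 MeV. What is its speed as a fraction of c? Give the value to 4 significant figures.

β ≈ 0.9930

γ = 1 + K/(m₀c²) = 1 + 14000/1876 = 8.46269
β = √(1 − 1/γ²) = 0.9930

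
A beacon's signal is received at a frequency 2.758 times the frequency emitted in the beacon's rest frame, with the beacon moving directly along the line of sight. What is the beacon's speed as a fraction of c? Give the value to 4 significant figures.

f_obs/f_src = √((1+β)/(1−β)) = 2.758  ⇒  (1+β)/(1−β) = 7.60656
β = |1 − D²|/(1 + D²) = |1 − 7.60656|/(1 + 7.60656) = 0.7676

β ≈ 0.7676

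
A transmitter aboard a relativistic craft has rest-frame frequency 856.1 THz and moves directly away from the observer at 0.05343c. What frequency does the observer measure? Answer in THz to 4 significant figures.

f_obs ≈ 811.5 THz

Relativistic Doppler: f_obs = f_src √((1−β)/(1+β))
= 856.1 × √(0.946570/1.05343) = 856.1 × 0.947924 = 811.5 THz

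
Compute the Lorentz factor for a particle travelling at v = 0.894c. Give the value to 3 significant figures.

γ = 1/√(1 − β²) = 1/√(1 − 0.894²) = 1/√(0.20076) = 2.23

γ ≈ 2.23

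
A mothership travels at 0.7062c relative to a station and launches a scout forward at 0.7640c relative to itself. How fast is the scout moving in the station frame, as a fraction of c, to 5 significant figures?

u ≈ 0.95496c

Compose boost 2: (0.7640 + 0.7062)/(1 + 0.7640×0.7062) = 1.4702/1.539537 = 0.95496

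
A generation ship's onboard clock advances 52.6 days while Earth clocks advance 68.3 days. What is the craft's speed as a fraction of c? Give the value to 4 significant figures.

β ≈ 0.6379

γ = Δt/τ₀ = 68.3/52.6 = 1.29848
β = √(1 − 1/γ²) = √(1 − 1/1.29848²) = 0.6379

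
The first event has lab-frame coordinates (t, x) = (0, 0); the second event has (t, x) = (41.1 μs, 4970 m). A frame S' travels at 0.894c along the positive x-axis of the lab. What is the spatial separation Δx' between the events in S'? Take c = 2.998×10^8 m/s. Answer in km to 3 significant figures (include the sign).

γ = 1/√(1 − 0.894²) = 2.2318
Δx' = γ(Δx − vΔt) = 2.2318 × (4970 m − 0.894×(2.998×10^8 m/s)×41.1×10^-6 s)
= 2.2318 × (-6045.7 m) = -13.5 km

Δx' ≈ -13.5 km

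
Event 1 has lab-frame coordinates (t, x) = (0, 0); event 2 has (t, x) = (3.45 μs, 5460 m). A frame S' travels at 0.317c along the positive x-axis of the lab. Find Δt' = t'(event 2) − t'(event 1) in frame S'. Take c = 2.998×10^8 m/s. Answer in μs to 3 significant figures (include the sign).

Δt' ≈ -2.45 μs

γ = 1/√(1 − 0.317²) = 1.0544
Δt' = γ(Δt − vΔx/c²) = 1.0544 × (3.45 μs − 0.317×5460 m / (2.998×10^8 m/s))
= 1.0544 × (-2.3232 μs) = -2.45 μs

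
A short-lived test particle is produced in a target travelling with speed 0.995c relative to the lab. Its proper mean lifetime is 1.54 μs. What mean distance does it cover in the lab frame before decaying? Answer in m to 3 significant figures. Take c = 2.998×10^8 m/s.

d ≈ 4600 m

γ = 1/√(1 − 0.995²) = 10.013
Dilated lifetime: Δt = γτ₀ = 10.013 × 1.54 μs = 15.419 μs
d = vΔt = 0.995c × 15.419 μs = 2.9830×10^8 m/s × 1.5419×10^-5 s = 4600 m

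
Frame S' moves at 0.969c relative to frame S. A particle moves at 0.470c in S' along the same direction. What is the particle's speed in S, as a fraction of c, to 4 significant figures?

Relativistic velocity addition: u = (u' + v)/(1 + u'v/c²)
= (0.470 + 0.969)/(1 + 0.470×0.969) = 1.439/1.45543 = 0.9887

u ≈ 0.9887c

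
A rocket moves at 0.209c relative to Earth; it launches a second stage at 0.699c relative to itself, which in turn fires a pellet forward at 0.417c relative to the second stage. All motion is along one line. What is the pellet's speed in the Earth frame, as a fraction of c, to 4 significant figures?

u ≈ 0.9090c

Compose boost 2: (0.699 + 0.209)/(1 + 0.699×0.209) = 0.9080/1.14609 = 0.792258
Compose boost 3: (0.417 + 0.792258)/(1 + 0.417×0.792258) = 1.20926/1.33037 = 0.9090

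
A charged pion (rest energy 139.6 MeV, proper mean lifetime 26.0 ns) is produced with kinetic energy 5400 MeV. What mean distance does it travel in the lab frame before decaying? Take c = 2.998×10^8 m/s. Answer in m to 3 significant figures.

γ = 1 + K/(m₀c²) = 1 + 5400/139.6 = 39.682
β = √(1 − 1/γ²) = 0.99968
Dilated lifetime: γτ₀ = 39.682 × 26.0 ns = 1031.7 ns
d = βc·γτ₀ = 0.99968 × (2.998×10^8 m/s) × 1.0317×10^-6 s = 309 m

d ≈ 309 m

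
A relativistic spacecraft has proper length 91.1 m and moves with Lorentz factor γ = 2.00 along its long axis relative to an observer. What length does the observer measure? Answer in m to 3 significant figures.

γ = 2.00 (given)
Length contraction: L = L₀/γ = 91.1/2.00 = 45.5 m

L ≈ 45.5 m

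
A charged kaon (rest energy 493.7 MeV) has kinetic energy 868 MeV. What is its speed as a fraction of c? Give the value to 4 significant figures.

β ≈ 0.9320

γ = 1 + K/(m₀c²) = 1 + 868/493.7 = 2.75815
β = √(1 − 1/γ²) = 0.9320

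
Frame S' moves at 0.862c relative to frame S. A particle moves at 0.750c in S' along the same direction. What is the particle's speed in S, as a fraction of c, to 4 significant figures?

u ≈ 0.9790c

Relativistic velocity addition: u = (u' + v)/(1 + u'v/c²)
= (0.750 + 0.862)/(1 + 0.750×0.862) = 1.612/1.64650 = 0.9790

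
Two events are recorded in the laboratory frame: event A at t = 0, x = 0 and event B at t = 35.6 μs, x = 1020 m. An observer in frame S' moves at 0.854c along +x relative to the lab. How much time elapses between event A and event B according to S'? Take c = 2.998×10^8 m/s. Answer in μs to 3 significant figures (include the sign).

Δt' ≈ 62.8 μs

γ = 1/√(1 − 0.854²) = 1.9221
Δt' = γ(Δt − vΔx/c²) = 1.9221 × (35.6 μs − 0.854×1020 m / (2.998×10^8 m/s))
= 1.9221 × (32.694 μs) = 62.8 μs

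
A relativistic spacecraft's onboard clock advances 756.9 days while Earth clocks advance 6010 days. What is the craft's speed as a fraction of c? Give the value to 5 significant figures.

γ = Δt/τ₀ = 6010/756.9 = 7.940283
β = √(1 − 1/γ²) = √(1 − 1/7.940283²) = 0.99204

β ≈ 0.99204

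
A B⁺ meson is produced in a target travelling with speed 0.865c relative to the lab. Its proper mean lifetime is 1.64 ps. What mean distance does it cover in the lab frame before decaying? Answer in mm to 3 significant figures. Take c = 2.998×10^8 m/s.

d ≈ 0.848 mm

γ = 1/√(1 − 0.865²) = 1.9929
Dilated lifetime: Δt = γτ₀ = 1.9929 × 1.64 ps = 3.2684 ps
d = vΔt = 0.865c × 3.2684 ps = 2.5933×10^8 m/s × 3.2684×10^-12 s = 0.848 mm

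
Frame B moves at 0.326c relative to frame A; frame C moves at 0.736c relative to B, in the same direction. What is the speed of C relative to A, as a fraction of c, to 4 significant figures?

Compose boost 2: (0.736 + 0.326)/(1 + 0.736×0.326) = 1.062/1.23994 = 0.8565

u ≈ 0.8565c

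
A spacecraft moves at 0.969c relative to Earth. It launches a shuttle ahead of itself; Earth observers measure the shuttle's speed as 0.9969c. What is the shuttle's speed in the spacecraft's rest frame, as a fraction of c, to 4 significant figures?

Inverse velocity addition: u' = (u − v)/(1 − uv/c²)
= (0.9969 − 0.969)/(1 − 0.9969×0.969) = 0.02790/0.0340039 = 0.8205

u' ≈ 0.8205c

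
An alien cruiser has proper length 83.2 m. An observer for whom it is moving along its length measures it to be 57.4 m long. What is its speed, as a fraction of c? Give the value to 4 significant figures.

β ≈ 0.7239

γ = L₀/L = 83.2/57.4 = 1.44948
β = √(1 − 1/γ²) = 0.7239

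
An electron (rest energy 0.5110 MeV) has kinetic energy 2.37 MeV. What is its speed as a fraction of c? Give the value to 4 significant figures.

γ = 1 + K/(m₀c²) = 1 + 2.37/0.5110 = 5.63796
β = √(1 − 1/γ²) = 0.9841

β ≈ 0.9841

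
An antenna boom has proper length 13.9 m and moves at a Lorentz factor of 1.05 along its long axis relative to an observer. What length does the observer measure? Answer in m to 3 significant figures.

L ≈ 13.2 m

γ = 1.05 (given)
Length contraction: L = L₀/γ = 13.9/1.05 = 13.2 m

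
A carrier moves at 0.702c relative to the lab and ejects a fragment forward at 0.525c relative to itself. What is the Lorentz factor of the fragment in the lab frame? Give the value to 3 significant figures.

u_lab = (0.525 + 0.702)/(1 + 0.525×0.702) = 1.227/1.36855 = 0.896569
γ = 1/√(1 − 0.896569²) = 2.26

γ ≈ 2.26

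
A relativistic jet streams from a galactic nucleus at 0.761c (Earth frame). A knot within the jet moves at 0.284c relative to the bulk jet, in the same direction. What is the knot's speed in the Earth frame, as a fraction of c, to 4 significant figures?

Relativistic velocity addition: u = (u' + v)/(1 + u'v/c²)
= (0.284 + 0.761)/(1 + 0.284×0.761) = 1.045/1.21612 = 0.8593

u ≈ 0.8593c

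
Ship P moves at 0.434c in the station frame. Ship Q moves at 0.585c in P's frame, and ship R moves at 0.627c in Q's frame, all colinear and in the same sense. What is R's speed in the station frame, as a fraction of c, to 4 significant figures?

u ≈ 0.9537c

Compose boost 2: (0.585 + 0.434)/(1 + 0.585×0.434) = 1.019/1.25389 = 0.812671
Compose boost 3: (0.627 + 0.812671)/(1 + 0.627×0.812671) = 1.43967/1.50954 = 0.9537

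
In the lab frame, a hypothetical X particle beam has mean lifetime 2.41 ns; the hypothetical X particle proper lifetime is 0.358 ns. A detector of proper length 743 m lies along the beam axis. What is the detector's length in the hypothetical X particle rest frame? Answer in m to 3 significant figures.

Time dilation ⇒ γ = Δt/τ₀ = 2.41/0.358 = 6.7318
Length contraction: L = L₀/γ = 743/6.7318 = 110 m

L ≈ 110 m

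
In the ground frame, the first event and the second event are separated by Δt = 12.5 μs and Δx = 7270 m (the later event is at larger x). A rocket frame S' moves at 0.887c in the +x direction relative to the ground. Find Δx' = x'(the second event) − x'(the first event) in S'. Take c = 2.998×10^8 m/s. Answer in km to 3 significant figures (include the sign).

γ = 1/√(1 − 0.887²) = 2.1656
Δx' = γ(Δx − vΔt) = 2.1656 × (7270 m − 0.887×(2.998×10^8 m/s)×12.5×10^-6 s)
= 2.1656 × (3946.0 m) = 8.55 km

Δx' ≈ 8.55 km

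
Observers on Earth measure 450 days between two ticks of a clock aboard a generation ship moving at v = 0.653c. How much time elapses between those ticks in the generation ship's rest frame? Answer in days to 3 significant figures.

τ₀ ≈ 341 days

γ = 1/√(1 − 0.653²) = 1.3204
Proper time: τ₀ = Δt/γ = 450/1.3204 = 341 days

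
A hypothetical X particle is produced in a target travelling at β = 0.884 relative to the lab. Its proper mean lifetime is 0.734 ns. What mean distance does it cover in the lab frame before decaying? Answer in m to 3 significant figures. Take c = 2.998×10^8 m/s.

d ≈ 0.416 m

γ = 1/√(1 − 0.884²) = 2.1391
Dilated lifetime: Δt = γτ₀ = 2.1391 × 0.734 ns = 1.5701 ns
d = vΔt = 0.884c × 1.5701 ns = 2.6502×10^8 m/s × 1.5701×10^-9 s = 0.416 m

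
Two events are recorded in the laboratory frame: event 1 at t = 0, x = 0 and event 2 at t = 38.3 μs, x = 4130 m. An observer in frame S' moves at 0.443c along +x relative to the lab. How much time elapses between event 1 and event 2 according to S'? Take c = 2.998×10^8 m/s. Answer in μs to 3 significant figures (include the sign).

γ = 1/√(1 − 0.443²) = 1.1154
Δt' = γ(Δt − vΔx/c²) = 1.1154 × (38.3 μs − 0.443×4130 m / (2.998×10^8 m/s))
= 1.1154 × (32.197 μs) = 35.9 μs

Δt' ≈ 35.9 μs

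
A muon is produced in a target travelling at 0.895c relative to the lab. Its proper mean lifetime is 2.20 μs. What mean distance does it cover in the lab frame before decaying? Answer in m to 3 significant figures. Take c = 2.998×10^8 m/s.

γ = 1/√(1 − 0.895²) = 2.2418
Dilated lifetime: Δt = γτ₀ = 2.2418 × 2.20 μs = 4.9320 μs
d = vΔt = 0.895c × 4.9320 μs = 2.6832×10^8 m/s × 4.9320×10^-6 s = 1320 m

d ≈ 1320 m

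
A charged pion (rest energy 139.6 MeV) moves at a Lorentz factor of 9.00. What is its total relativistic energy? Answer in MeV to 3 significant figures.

γ = 9.00 (given)
E = γm₀c² = 9.00 × 139.6 MeV = 1260 MeV

E ≈ 1260 MeV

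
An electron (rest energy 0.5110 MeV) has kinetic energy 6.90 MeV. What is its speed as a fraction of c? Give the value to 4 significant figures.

β ≈ 0.9976

γ = 1 + K/(m₀c²) = 1 + 6.90/0.5110 = 14.5029
β = √(1 − 1/γ²) = 0.9976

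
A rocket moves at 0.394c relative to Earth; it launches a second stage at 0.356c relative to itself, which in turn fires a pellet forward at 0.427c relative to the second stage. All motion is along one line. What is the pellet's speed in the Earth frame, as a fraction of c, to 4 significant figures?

u ≈ 0.8469c

Compose boost 2: (0.356 + 0.394)/(1 + 0.356×0.394) = 0.7500/1.14026 = 0.657742
Compose boost 3: (0.427 + 0.657742)/(1 + 0.427×0.657742) = 1.08474/1.28086 = 0.8469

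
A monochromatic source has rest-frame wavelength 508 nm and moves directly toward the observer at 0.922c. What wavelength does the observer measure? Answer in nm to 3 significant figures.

λ_obs ≈ 102 nm

Relativistic Doppler: λ_obs = λ_src √((1−β)/(1+β))
= 508 × √(0.078000/1.9220) = 508 × 0.20145 = 102 nm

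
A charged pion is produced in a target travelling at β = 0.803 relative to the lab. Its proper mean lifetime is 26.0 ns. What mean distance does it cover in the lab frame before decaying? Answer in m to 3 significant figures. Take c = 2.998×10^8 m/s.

γ = 1/√(1 − 0.803²) = 1.6779
Dilated lifetime: Δt = γτ₀ = 1.6779 × 26.0 ns = 43.626 ns
d = vΔt = 0.803c × 43.626 ns = 2.4074×10^8 m/s × 4.3626×10^-8 s = 10.5 m

d ≈ 10.5 m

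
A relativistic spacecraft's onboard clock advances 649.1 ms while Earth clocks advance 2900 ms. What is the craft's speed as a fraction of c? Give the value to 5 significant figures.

γ = Δt/τ₀ = 2900/649.1 = 4.467725
β = √(1 − 1/γ²) = √(1 − 1/4.467725²) = 0.97463

β ≈ 0.97463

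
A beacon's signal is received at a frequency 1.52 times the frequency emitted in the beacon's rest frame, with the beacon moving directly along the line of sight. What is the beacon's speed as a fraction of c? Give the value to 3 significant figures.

β ≈ 0.396

f_obs/f_src = √((1+β)/(1−β)) = 1.52  ⇒  (1+β)/(1−β) = 2.3104
β = |1 − D²|/(1 + D²) = |1 − 2.3104|/(1 + 2.3104) = 0.396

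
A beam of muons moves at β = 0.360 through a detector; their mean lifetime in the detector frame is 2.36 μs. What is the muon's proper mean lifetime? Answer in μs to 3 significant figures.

γ = 1/√(1 − 0.360²) = 1.0719
Proper time: τ₀ = Δt/γ = 2.36/1.0719 = 2.20 μs

τ₀ ≈ 2.20 μs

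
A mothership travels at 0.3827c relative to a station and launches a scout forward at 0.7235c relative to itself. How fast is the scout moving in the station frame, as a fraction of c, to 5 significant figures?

Compose boost 2: (0.7235 + 0.3827)/(1 + 0.7235×0.3827) = 1.1062/1.276883 = 0.86633

u ≈ 0.86633c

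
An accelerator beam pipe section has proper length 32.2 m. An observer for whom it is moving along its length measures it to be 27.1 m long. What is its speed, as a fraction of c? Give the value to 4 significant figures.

γ = L₀/L = 32.2/27.1 = 1.18819
β = √(1 − 1/γ²) = 0.5401

β ≈ 0.5401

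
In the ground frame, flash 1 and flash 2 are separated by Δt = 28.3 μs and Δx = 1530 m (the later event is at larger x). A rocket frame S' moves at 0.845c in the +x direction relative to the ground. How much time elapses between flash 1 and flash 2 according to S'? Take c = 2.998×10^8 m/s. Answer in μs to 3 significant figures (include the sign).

γ = 1/√(1 − 0.845²) = 1.8700
Δt' = γ(Δt − vΔx/c²) = 1.8700 × (28.3 μs − 0.845×1530 m / (2.998×10^8 m/s))
= 1.8700 × (23.988 μs) = 44.9 μs

Δt' ≈ 44.9 μs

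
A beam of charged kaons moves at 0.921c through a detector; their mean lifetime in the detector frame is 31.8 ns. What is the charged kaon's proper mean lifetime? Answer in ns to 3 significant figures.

τ₀ ≈ 12.4 ns

γ = 1/√(1 − 0.921²) = 2.5670
Proper time: τ₀ = Δt/γ = 31.8/2.5670 = 12.4 ns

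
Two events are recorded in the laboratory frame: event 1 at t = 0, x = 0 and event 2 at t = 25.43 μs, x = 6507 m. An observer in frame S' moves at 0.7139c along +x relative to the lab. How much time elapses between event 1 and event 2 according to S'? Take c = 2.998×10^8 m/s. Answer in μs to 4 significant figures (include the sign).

γ = 1/√(1 − 0.7139²) = 1.42807
Δt' = γ(Δt − vΔx/c²) = 1.42807 × (25.43 μs − 0.7139×6507 m / (2.998×10^8 m/s))
= 1.42807 × (9.93518 μs) = 14.19 μs

Δt' ≈ 14.19 μs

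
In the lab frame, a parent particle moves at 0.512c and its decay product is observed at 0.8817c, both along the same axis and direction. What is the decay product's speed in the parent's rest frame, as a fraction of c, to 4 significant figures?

Inverse velocity addition: u' = (u − v)/(1 − uv/c²)
= (0.8817 − 0.512)/(1 − 0.8817×0.512) = 0.3697/0.548570 = 0.6739

u' ≈ 0.6739c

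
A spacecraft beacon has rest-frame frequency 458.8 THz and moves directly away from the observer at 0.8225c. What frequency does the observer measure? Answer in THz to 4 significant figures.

Relativistic Doppler: f_obs = f_src √((1−β)/(1+β))
= 458.8 × √(0.177500/1.82250) = 458.8 × 0.312080 = 143.2 THz

f_obs ≈ 143.2 THz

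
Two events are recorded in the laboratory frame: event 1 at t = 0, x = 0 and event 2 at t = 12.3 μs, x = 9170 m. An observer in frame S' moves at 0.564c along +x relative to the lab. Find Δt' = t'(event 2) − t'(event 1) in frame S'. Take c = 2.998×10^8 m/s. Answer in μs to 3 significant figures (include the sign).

γ = 1/√(1 − 0.564²) = 1.2110
Δt' = γ(Δt − vΔx/c²) = 1.2110 × (12.3 μs − 0.564×9170 m / (2.998×10^8 m/s))
= 1.2110 × (-4.9511 μs) = -6.00 μs

Δt' ≈ -6.00 μs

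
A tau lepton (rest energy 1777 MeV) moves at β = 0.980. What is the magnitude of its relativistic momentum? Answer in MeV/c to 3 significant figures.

γ = 1/√(1 − 0.980²) = 5.0252
p = γβm₀c = 5.0252 × 0.980 × 1777 MeV/c = 8750 MeV/c

p ≈ 8750 MeV/c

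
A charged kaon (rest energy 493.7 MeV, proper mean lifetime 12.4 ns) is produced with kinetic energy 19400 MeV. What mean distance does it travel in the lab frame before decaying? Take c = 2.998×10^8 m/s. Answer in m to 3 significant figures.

d ≈ 150 m

γ = 1 + K/(m₀c²) = 1 + 19400/493.7 = 40.295
β = √(1 − 1/γ²) = 0.99969
Dilated lifetime: γτ₀ = 40.295 × 12.4 ns = 499.66 ns
d = βc·γτ₀ = 0.99969 × (2.998×10^8 m/s) × 4.9966×10^-7 s = 150 m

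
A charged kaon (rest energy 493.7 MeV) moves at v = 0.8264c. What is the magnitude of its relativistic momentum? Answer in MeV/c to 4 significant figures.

p ≈ 724.6 MeV/c

γ = 1/√(1 − 0.8264²) = 1.77594
p = γβm₀c = 1.77594 × 0.8264 × 493.7 MeV/c = 724.6 MeV/c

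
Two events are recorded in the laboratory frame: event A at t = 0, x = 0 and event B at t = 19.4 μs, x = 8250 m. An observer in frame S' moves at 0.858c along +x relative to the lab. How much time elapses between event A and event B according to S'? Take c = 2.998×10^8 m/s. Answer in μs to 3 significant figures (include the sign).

Δt' ≈ -8.20 μs

γ = 1/√(1 − 0.858²) = 1.9469
Δt' = γ(Δt − vΔx/c²) = 1.9469 × (19.4 μs − 0.858×8250 m / (2.998×10^8 m/s))
= 1.9469 × (-4.2107 μs) = -8.20 μs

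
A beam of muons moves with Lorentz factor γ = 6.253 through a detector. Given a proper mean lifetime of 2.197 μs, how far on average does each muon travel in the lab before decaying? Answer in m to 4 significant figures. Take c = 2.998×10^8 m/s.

d ≈ 4066 m

β = √(1 − 1/γ²) = √(1 − 1/6.253²) = 0.987129
Dilated lifetime: Δt = γτ₀ = 6.253 × 2.197 μs = 13.7378 μs
d = vΔt = 0.987129c × 13.7378 μs = 2.95941×10^8 m/s × 1.37378×10^-5 s = 4066 m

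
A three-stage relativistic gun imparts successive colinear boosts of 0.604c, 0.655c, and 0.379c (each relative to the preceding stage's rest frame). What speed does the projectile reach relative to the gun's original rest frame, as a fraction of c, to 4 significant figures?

u ≈ 0.9547c

Compose boost 2: (0.655 + 0.604)/(1 + 0.655×0.604) = 1.259/1.39562 = 0.902108
Compose boost 3: (0.379 + 0.902108)/(1 + 0.379×0.902108) = 1.28111/1.34190 = 0.9547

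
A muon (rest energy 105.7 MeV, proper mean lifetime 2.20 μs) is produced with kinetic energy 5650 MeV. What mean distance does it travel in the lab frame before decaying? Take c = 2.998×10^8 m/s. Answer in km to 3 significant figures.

γ = 1 + K/(m₀c²) = 1 + 5650/105.7 = 54.453
β = √(1 − 1/γ²) = 0.99983
Dilated lifetime: γτ₀ = 54.453 × 2.20 μs = 119.80 μs
d = βc·γτ₀ = 0.99983 × (2.998×10^8 m/s) × 0.00011980 s = 35.9 km

d ≈ 35.9 km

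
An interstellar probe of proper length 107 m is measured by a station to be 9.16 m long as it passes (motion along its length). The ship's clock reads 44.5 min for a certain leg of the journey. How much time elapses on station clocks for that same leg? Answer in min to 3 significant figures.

Length contraction ⇒ γ = L₀/L = 107/9.16 = 11.681
Time dilation: Δt = γτ₀ = 11.681 × 44.5 min = 520 min

Δt ≈ 520 min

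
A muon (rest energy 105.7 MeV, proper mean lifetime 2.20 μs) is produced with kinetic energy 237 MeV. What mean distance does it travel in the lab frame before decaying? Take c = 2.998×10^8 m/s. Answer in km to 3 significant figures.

γ = 1 + K/(m₀c²) = 1 + 237/105.7 = 3.2422
β = √(1 − 1/γ²) = 0.95125
Dilated lifetime: γτ₀ = 3.2422 × 2.20 μs = 7.1328 μs
d = βc·γτ₀ = 0.95125 × (2.998×10^8 m/s) × 7.1328×10^-6 s = 2.03 km

d ≈ 2.03 km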